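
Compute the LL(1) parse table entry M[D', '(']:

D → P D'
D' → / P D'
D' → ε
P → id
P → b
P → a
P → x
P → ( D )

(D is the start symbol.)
Empty (error entry)

To find M[D', '('], we find productions for D' where '(' is in the predict set (PREDICT(N → α) = (FIRST(α) \ {ε}) ∪ (FOLLOW(N) if α ⇒* ε)).

Relevant sets:
  FOLLOW(D') = { $, ')' }

D' → / P D': PREDICT = { '/' }
D' → ε: PREDICT = { $, ')' }

M[D', '('] is empty (no production applies)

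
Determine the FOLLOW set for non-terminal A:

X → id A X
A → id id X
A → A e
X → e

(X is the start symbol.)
{ 'e', 'id' }

In X → id A X: A is followed by X, add FIRST(X) \ {ε} = { 'e', 'id' }
In A → A e: A is followed by e, add FIRST(e) \ {ε} = { 'e' }

Taking the union: FOLLOW(A) = { 'e', 'id' }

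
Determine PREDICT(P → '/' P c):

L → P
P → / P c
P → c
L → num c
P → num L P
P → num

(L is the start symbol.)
{ '/' }

PREDICT(P → '/' P c) = (FIRST(RHS) \ {ε}) ∪ (FOLLOW(P) if ε ∈ FIRST(RHS), i.e. RHS ⇒* ε)
FIRST('/' P c) = { '/' }
ε ∉ FIRST('/' P c), so FOLLOW(P) is not added.
PREDICT(P → '/' P c) = { '/' }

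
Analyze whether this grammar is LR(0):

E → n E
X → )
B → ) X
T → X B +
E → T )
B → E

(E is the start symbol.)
A grammar is LR(0) if no state in the canonical LR(0) collection has:
  - both a shift item (dot before a terminal) and a complete item (shift-reduce conflict), or
  - two or more complete items (reduce-reduce conflict; the accept item [E' → E .] counts as a complete item here).

Augment with E' → E and build the canonical LR(0) collection (I0 = CLOSURE({[E' → . E]}), then GOTO on every symbol after a dot until no new states appear). It has 13 states:
  I0: { [E → . T )], [E → . n E], [E' → . E], [T → . X B +], [X → . )] }  — shift
  I1: { [X → ) .] }  — reduce
  I2: { [E' → E .] }  — accept
  I3: { [E → T . )] }  — shift
  I4: { [B → . ) X], [B → . E], [E → . T )], [E → . n E], [T → . X B +], [T → X . B +], [X → . )] }  — shift
  I5: { [E → . T )], [E → . n E], [E → n . E], [T → . X B +], [X → . )] }  — shift
  I6: { [E → n E .] }  — reduce
  I7: { [B → ) . X], [X → ) .], [X → . )] }  — shift, reduce
  I8: { [T → X B . +] }  — shift
  I9: { [B → E .] }  — reduce
  I10: { [T → X B + .] }  — reduce
  I11: { [B → ) X .] }  — reduce
  I12: { [E → T ) .] }  — reduce

Conflict in state I7:
  Shift-reduce conflict between [X → ) .] and [X → . )]
So the grammar is NOT LR(0).

Answer: No. Shift-reduce conflict between [X → ) .] and [X → . )]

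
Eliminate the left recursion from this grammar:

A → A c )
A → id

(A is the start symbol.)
A → id A'
A' → c ) A'
A' → ε

A is directly left-recursive. The standard transformation for
  A → A α₁ | ... | A α_m | β₁ | ... | β_n
is
  A  → β₁ A' | ... | β_n A'
  A' → α₁ A' | ... | α_m A' | ε

A → id becomes A → id A'
A → A c ) becomes A' → c ) A'
Add A' → ε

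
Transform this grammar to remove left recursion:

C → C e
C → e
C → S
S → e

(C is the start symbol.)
C is directly left-recursive. The standard transformation for
  A → A α₁ | ... | A α_m | β₁ | ... | β_n
is
  A  → β₁ A' | ... | β_n A'
  A' → α₁ A' | ... | α_m A' | ε

C → e becomes C → e C'
C → S becomes C → S C'
C → C e becomes C' → e C'
Add C' → ε

Productions for other non-terminals are unchanged:
  S → e

Resulting grammar:
C → e C'
C → S C'
C' → e C'
C' → ε
S → e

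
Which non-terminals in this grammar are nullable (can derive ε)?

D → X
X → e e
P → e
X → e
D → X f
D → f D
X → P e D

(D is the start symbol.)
None

A non-terminal is nullable if it can derive ε (the empty string): either it has an ε-production, or it has a production whose right-hand side consists entirely of nullable non-terminals.

There are no ε-productions, so no non-terminal can derive ε.
No non-terminals are nullable.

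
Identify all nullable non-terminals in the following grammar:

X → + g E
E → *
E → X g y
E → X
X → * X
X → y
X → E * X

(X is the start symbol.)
A non-terminal is nullable if it can derive ε (the empty string): either it has an ε-production, or it has a production whose right-hand side consists entirely of nullable non-terminals.

There are no ε-productions, so no non-terminal can derive ε.
No non-terminals are nullable.

Answer: None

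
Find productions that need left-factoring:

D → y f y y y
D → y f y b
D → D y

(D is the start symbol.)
Yes, D has productions with common prefix 'y f y'

Left-factoring is needed when two productions for the same non-terminal
share a common prefix on the right-hand side.

Productions for D:
  D → y f y y y
  D → y f y b
  D → D y

Found common prefix 'y f y' in productions for D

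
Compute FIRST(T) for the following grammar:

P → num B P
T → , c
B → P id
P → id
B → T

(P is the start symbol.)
{ ',' }

To compute FIRST(T), examine every production with T on the left-hand side, reading each right-hand side left to right until a non-nullable symbol is reached.

From T → , c:
  - ',' is a terminal: add ',' and stop

Collecting: FIRST(T) = { ',' }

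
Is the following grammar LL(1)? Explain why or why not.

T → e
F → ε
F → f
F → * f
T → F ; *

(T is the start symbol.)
Yes, the grammar is LL(1).

A grammar is LL(1) if for each non-terminal N with multiple productions, the predict sets of those productions are pairwise disjoint, where PREDICT(N → α) = (FIRST(α) \ {ε}) ∪ (FOLLOW(N) if α ⇒* ε).

Relevant sets:
  FIRST(F) = { '*', 'f', ε }
  FOLLOW(F) = { ';' }

For T:
  PREDICT(T → e) = { 'e' }
  PREDICT(T → F ';' '*') = { '*', ';', 'f' }
For F:
  PREDICT(F → ε) = { ';' }
  PREDICT(F → f) = { 'f' }
  PREDICT(F → '*' f) = { '*' }

All predict sets are disjoint. The grammar IS LL(1).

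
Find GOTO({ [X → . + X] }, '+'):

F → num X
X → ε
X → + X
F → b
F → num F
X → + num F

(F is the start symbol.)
GOTO(I, '+') = CLOSURE({ [A → αX.β] : [A → α.Xβ] ∈ I, X = '+' })

Items with dot before '+', with the dot advanced:
  [X → . + X] → [X → + . X]
Closure of the advanced items:
  [X → + . X] has the dot before X: add [X → .], [X → . + X], [X → . + num F]

GOTO = { [X → + . X], [X → . + X], [X → . + num F], [X → .] }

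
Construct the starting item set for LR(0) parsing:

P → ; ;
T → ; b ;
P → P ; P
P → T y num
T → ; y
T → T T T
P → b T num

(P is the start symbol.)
First, augment the grammar with P' → P
I₀ = CLOSURE({ [P' → . P] }):
  [P' → . P] has the dot before P: add [P → . ; ;], [P → . P ; P], [P → . T y num], [P → . b T num]
  [P → . T y num] has the dot before T: add [T → . ; b ;], [T → . ; y], [T → . T T T]
No further items can be added.

I₀ = { [P → . ; ;], [P → . P ; P], [P → . T y num], [P → . b T num], [P' → . P], [T → . ; b ;], [T → . ; y], [T → . T T T] }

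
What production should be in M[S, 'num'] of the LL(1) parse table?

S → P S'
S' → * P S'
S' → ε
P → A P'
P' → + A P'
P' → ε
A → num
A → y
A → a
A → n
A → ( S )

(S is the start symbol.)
To find M[S, 'num'], we find productions for S where 'num' is in the predict set (PREDICT(N → α) = (FIRST(α) \ {ε}) ∪ (FOLLOW(N) if α ⇒* ε)).

Relevant sets:
  FIRST(P) = { '(', 'a', 'n', 'num', 'y' }

S → P S': PREDICT = { '(', 'a', 'n', 'num', 'y' }
  'num' is in predict set, so this production goes in M[S, 'num']

M[S, 'num'] = S → P S'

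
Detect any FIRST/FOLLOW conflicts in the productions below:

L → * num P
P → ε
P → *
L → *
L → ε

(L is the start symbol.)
No FIRST/FOLLOW conflicts.

Nullable non-terminals: L, P.

L: nullable alternative(s) L → ε; FOLLOW(L) = { $ }
  L → * num P: FIRST \ {ε} = { '*' } — disjoint from FOLLOW(L)
  L → *: FIRST \ {ε} = { '*' } — disjoint from FOLLOW(L)
  L → ε: FIRST \ {ε} = { } — this is the only nullable alternative, skip

P: nullable alternative(s) P → ε; FOLLOW(P) = { $ }
  P → ε: FIRST \ {ε} = { } — this is the only nullable alternative, skip
  P → *: FIRST \ {ε} = { '*' } — disjoint from FOLLOW(P)

No FIRST/FOLLOW conflicts found.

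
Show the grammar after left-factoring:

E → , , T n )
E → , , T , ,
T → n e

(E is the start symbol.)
E → , , T E'
E' → n )
E' → , ,
T → n e

Left-factoring transforms A → αβ₁ | αβ₂ into A → αA' and A' → β₁ | β₂
(α is the longest common prefix among the alternatives). Repeat until
no nonterminal has two alternatives with a common prefix.

Round 1: E has alternatives sharing prefix ', , T'. Introduce E': E → , , T E'
  Add: E' → n )
  Add: E' → , ,

No remaining common prefixes — done.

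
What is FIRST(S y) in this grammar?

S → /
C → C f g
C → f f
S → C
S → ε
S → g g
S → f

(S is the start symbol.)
{ '/', 'f', 'g', 'y' }

FIRST sets of the non-terminals involved (from the grammar, by fixed-point iteration):
  FIRST(S) = { '/', 'f', 'g', ε }

To compute FIRST(S y), process the symbols left to right:
Symbol S is a non-terminal. Add FIRST(S) \ {ε} = { '/', 'f', 'g' }
S is nullable (ε ∈ FIRST(S)), continue to the next symbol.
Symbol y is a terminal. Add 'y' and stop.
FIRST(S y) = { '/', 'f', 'g', 'y' }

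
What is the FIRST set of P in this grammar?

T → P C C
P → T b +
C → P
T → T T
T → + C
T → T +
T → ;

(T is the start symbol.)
To compute FIRST(P), examine every production with P on the left-hand side, reading each right-hand side left to right until a non-nullable symbol is reached.

FIRST sets of the other non-terminals involved (by the same procedure, iterated to a fixed point):
  FIRST(T) = { '+', ';' }

From P → T b +:
  - T is a non-terminal: add FIRST(T) \ {ε} = { '+', ';' }
    T is not nullable, so stop

Collecting: FIRST(P) = { '+', ';' }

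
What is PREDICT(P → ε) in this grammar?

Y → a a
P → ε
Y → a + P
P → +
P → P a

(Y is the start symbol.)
PREDICT(P → ε) = (FIRST(RHS) \ {ε}) ∪ (FOLLOW(P) if ε ∈ FIRST(RHS), i.e. RHS ⇒* ε)
The right-hand side is ε (FIRST(ε) = { ε }), so the predict set is FOLLOW(P) = { $, 'a' }
PREDICT(P → ε) = { $, 'a' }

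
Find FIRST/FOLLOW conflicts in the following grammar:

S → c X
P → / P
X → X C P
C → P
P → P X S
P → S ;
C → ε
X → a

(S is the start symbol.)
Yes. C → P with FOLLOW(C) on { '/', 'c' }

Nullable non-terminals: C.
FIRST sets used below: FIRST(P) = { '/', 'c' }

C: nullable alternative(s) C → ε; FOLLOW(C) = { '/', 'c' }
  C → P: FIRST \ {ε} = { '/', 'c' } — overlaps FOLLOW(C) on { '/', 'c' }: CONFLICT
  C → ε: FIRST \ {ε} = { } — this is the only nullable alternative, skip

P, S, X have no nullable alternative, so no FIRST/FOLLOW check is needed there.

So the grammar has 1 FIRST/FOLLOW conflict (marked CONFLICT above).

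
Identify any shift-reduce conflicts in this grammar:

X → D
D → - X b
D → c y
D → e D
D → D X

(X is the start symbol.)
Yes — I2: [X → D .] vs [D → . - X b]; I6: [D → e D .] vs [D → . - X b]

A shift-reduce conflict occurs when an LR(0) state has both:
  - a complete (reduce) item [A → α .] (dot at the end), and
  - a shift item [B → β . c γ] (dot before a terminal).

Augment with X' → X and build the canonical LR(0) collection (I0 = CLOSURE({[X' → . X]}), then GOTO on every symbol after a dot until no new states appear). It has 11 states:
  I0: { [D → . - X b], [D → . D X], [D → . c y], [D → . e D], [X → . D], [X' → . X] }  — shift
  I1: { [D → - . X b], [D → . - X b], [D → . D X], [D → . c y], [D → . e D], [X → . D] }  — shift
  I2: { [D → . - X b], [D → . D X], [D → . c y], [D → . e D], [D → D . X], [X → . D], [X → D .] }  — shift, reduce
  I3: { [X' → X .] }  — accept
  I4: { [D → c . y] }  — shift
  I5: { [D → . - X b], [D → . D X], [D → . c y], [D → . e D], [D → e . D] }  — shift
  I6: { [D → . - X b], [D → . D X], [D → . c y], [D → . e D], [D → D . X], [D → e D .], [X → . D] }  — shift, reduce
  I7: { [D → D X .] }  — reduce
  I8: { [D → c y .] }  — reduce
  I9: { [D → - X . b] }  — shift
  I10: { [D → - X b .] }  — reduce

I2 contains reduce item [X → D .] and shift items [D → . - X b], [D → . c y], [D → . e D] — shift-reduce conflict.
I6 contains reduce item [D → e D .] and shift items [D → . - X b], [D → . c y], [D → . e D] — shift-reduce conflict.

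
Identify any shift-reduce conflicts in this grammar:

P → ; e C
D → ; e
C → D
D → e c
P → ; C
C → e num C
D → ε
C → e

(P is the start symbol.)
Augment with P' → P and build the canonical LR(0) collection (I0 = CLOSURE({[P' → . P]}), then GOTO on every symbol after a dot until no new states appear). It has 13 states:
  I0: { [P → . ; C], [P → . ; e C], [P' → . P] }  — shift
  I1: { [C → . D], [C → . e num C], [C → . e], [D → . ; e], [D → . e c], [D → .], [P → ; . C], [P → ; . e C] }  — shift, reduce
  I2: { [P' → P .] }  — accept
  I3: { [D → ; . e] }  — shift
  I4: { [P → ; C .] }  — reduce
  I5: { [C → D .] }  — reduce
  I6: { [C → . D], [C → . e num C], [C → . e], [C → e . num C], [C → e .], [D → . ; e], [D → . e c], [D → .], [D → e . c], [P → ; e . C] }  — shift, 2 reduces
  I7: { [P → ; e C .] }  — reduce
  I8: { [D → e c .] }  — reduce
  I9: { [C → e . num C], [C → e .], [D → e . c] }  — shift, reduce
  I10: { [C → . D], [C → . e num C], [C → . e], [C → e num . C], [D → . ; e], [D → . e c], [D → .] }  — shift, reduce
  I11: { [C → e num C .] }  — reduce
  I12: { [D → ; e .] }  — reduce

I1 contains reduce item [D → .] and shift items [C → . e], [C → . e num C], [D → . ; e], [D → . e c], [P → ; . e C] — shift-reduce conflict.
I6 contains reduce items [C → e .], [D → .] and shift items [C → . e], [C → . e num C], [C → e . num C], [D → . ; e], [D → . e c], [D → e . c] — shift-reduce conflict.
I9 contains reduce item [C → e .] and shift items [C → e . num C], [D → e . c] — shift-reduce conflict.
I10 contains reduce item [D → .] and shift items [C → . e], [C → . e num C], [D → . ; e], [D → . e c] — shift-reduce conflict.

Answer: Yes — I1: [D → .] vs [C → . e]; I6: [C → e .] vs [C → . e]; I9: [C → e .] vs [C → e . num C]; I10: [D → .] vs [C → . e]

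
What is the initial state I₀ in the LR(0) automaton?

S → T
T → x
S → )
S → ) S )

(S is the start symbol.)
First, augment the grammar with S' → S
I₀ = CLOSURE({ [S' → . S] }):
  [S' → . S] has the dot before S: add [S → . T], [S → . )], [S → . ) S )]
  [S → . T] has the dot before T: add [T → . x]
No further items can be added.

I₀ = { [S → . ) S )], [S → . )], [S → . T], [S' → . S], [T → . x] }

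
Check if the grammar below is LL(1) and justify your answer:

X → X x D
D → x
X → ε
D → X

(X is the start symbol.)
No. Predict set conflict for X: { 'x' }

A grammar is LL(1) if for each non-terminal N with multiple productions, the predict sets of those productions are pairwise disjoint, where PREDICT(N → α) = (FIRST(α) \ {ε}) ∪ (FOLLOW(N) if α ⇒* ε).

Relevant sets:
  FIRST(X) = { 'x', ε }
  FOLLOW(X) = { $, 'x' }
  FOLLOW(D) = { $, 'x' }

For X:
  PREDICT(X → X x D) = { 'x' }
  PREDICT(X → ε) = { $, 'x' }
For D:
  PREDICT(D → x) = { 'x' }
  PREDICT(D → X) = { $, 'x' }

Conflict found: Predict set conflict for X: { 'x' }
The grammar is NOT LL(1).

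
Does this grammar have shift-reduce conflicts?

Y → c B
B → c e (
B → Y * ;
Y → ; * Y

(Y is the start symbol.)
No shift-reduce conflicts

A shift-reduce conflict occurs when an LR(0) state has both:
  - a complete (reduce) item [A → α .] (dot at the end), and
  - a shift item [B → β . c γ] (dot before a terminal).

Augment with Y' → Y and build the canonical LR(0) collection (I0 = CLOSURE({[Y' → . Y]}), then GOTO on every symbol after a dot until no new states appear). It has 13 states:
  I0: { [Y → . ; * Y], [Y → . c B], [Y' → . Y] }  — shift
  I1: { [Y → ; . * Y] }  — shift
  I2: { [Y' → Y .] }  — accept
  I3: { [B → . Y * ;], [B → . c e (], [Y → . ; * Y], [Y → . c B], [Y → c . B] }  — shift
  I4: { [Y → c B .] }  — reduce
  I5: { [B → Y . * ;] }  — shift
  I6: { [B → . Y * ;], [B → . c e (], [B → c . e (], [Y → . ; * Y], [Y → . c B], [Y → c . B] }  — shift
  I7: { [B → c e . (] }  — shift
  I8: { [B → c e ( .] }  — reduce
  I9: { [B → Y * . ;] }  — shift
  I10: { [B → Y * ; .] }  — reduce
  I11: { [Y → . ; * Y], [Y → . c B], [Y → ; * . Y] }  — shift
  I12: { [Y → ; * Y .] }  — reduce

No state contains both a complete item and a shift item.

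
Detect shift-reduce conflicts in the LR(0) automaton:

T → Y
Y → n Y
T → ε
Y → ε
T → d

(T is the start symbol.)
A shift-reduce conflict occurs when an LR(0) state has both:
  - a complete (reduce) item [A → α .] (dot at the end), and
  - a shift item [B → β . c γ] (dot before a terminal).

Augment with T' → T and build the canonical LR(0) collection (I0 = CLOSURE({[T' → . T]}), then GOTO on every symbol after a dot until no new states appear). It has 6 states:
  I0: { [T → . Y], [T → . d], [T → .], [T' → . T], [Y → . n Y], [Y → .] }  — shift, 2 reduces
  I1: { [T' → T .] }  — accept
  I2: { [T → Y .] }  — reduce
  I3: { [T → d .] }  — reduce
  I4: { [Y → . n Y], [Y → .], [Y → n . Y] }  — shift, reduce
  I5: { [Y → n Y .] }  — reduce

I0 contains reduce items [T → .], [Y → .] and shift items [T → . d], [Y → . n Y] — shift-reduce conflict.
I4 contains reduce item [Y → .] and shift item [Y → . n Y] — shift-reduce conflict.

Answer: Yes — I0: [T → .] vs [T → . d]; I4: [Y → .] vs [Y → . n Y]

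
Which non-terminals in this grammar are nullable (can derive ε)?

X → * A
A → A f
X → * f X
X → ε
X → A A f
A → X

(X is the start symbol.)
{ 'A', 'X' }

ε-productions: X → ε
So X is immediately nullable.
A → X: every symbol on the right is nullable, so A is nullable too.
Every non-terminal is now nullable.
Nullable = { 'A', 'X' }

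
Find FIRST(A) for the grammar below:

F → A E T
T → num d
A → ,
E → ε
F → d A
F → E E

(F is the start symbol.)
{ ',' }

From A → ,:
  - ',' is a terminal: add ',' and stop

Collecting: FIRST(A) = { ',' }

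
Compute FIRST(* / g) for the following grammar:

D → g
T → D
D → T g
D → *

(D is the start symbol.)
To compute FIRST(* / g), process the symbols left to right:
Symbol * is a terminal. Add '*' and stop.
FIRST(* / g) = { '*' }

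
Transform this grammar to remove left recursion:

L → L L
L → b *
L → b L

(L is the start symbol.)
L → b * L'
L → b L L'
L' → L L'
L' → ε

L is directly left-recursive. The standard transformation for
  A → A α₁ | ... | A α_m | β₁ | ... | β_n
is
  A  → β₁ A' | ... | β_n A'
  A' → α₁ A' | ... | α_m A' | ε

L → b * becomes L → b * L'
L → b L becomes L → b L L'
L → L L becomes L' → L L'
Add L' → ε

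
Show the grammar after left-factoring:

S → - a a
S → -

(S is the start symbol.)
Left-factoring transforms A → αβ₁ | αβ₂ into A → αA' and A' → β₁ | β₂
(α is the longest common prefix among the alternatives). Repeat until
no nonterminal has two alternatives with a common prefix.

Round 1: S has alternatives sharing prefix '-'. Introduce S': S → - S'
  Add: S' → a a
  Add: S' → ε

No remaining common prefixes — done.

Resulting grammar:
S → - S'
S' → a a
S' → ε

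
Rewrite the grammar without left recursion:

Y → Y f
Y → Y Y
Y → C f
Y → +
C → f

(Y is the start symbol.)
Y → C f Y'
Y → + Y'
Y' → f Y'
Y' → Y Y'
Y' → ε
C → f

Y is directly left-recursive. The standard transformation for
  A → A α₁ | ... | A α_m | β₁ | ... | β_n
is
  A  → β₁ A' | ... | β_n A'
  A' → α₁ A' | ... | α_m A' | ε

Y → C f becomes Y → C f Y'
Y → + becomes Y → + Y'
Y → Y f becomes Y' → f Y'
Y → Y Y becomes Y' → Y Y'
Add Y' → ε

Productions for other non-terminals are unchanged:
  C → f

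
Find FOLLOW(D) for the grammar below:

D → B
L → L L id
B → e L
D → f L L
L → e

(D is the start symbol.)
{ $ }

To compute FOLLOW(D), find every occurrence of D on a right-hand side N → α D β: add FIRST(β) \ {ε}, and if β is empty or nullable also add FOLLOW(N). Iterate to a fixed point.

D is the start symbol, so $ ∈ FOLLOW(D).
D does not occur on any right-hand side.

Taking the union: FOLLOW(D) = { $ }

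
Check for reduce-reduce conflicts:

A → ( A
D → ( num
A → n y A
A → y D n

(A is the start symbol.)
A reduce-reduce conflict occurs when an LR(0) state has two complete items [A → α .] and [B → β .] — both call for a reduction, and with no lookahead the parser cannot choose between them.

Augment with A' → A and build the canonical LR(0) collection (I0 = CLOSURE({[A' → . A]}), then GOTO on every symbol after a dot until no new states appear). It has 12 states:
  I0: { [A → . ( A], [A → . n y A], [A → . y D n], [A' → . A] }  — shift
  I1: { [A → ( . A], [A → . ( A], [A → . n y A], [A → . y D n] }  — shift
  I2: { [A' → A .] }  — accept
  I3: { [A → n . y A] }  — shift
  I4: { [A → y . D n], [D → . ( num] }  — shift
  I5: { [D → ( . num] }  — shift
  I6: { [A → y D . n] }  — shift
  I7: { [A → y D n .] }  — reduce
  I8: { [D → ( num .] }  — reduce
  I9: { [A → . ( A], [A → . n y A], [A → . y D n], [A → n y . A] }  — shift
  I10: { [A → n y A .] }  — reduce
  I11: { [A → ( A .] }  — reduce

No state contains more than one complete item.

Answer: No reduce-reduce conflicts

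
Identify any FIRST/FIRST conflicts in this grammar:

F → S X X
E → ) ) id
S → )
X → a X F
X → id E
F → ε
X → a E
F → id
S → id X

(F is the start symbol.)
A FIRST/FIRST conflict occurs when two productions N → α and N → β for the same non-terminal have FIRST(α) ∩ FIRST(β) ≠ ∅ (with ε ∈ FIRST of a nullable right-hand side, so two nullable alternatives also conflict).

FIRST sets of the non-terminals at (or reachable through a nullable prefix from) the front of some alternative:
  FIRST(S) = { ')', 'id' }

Productions for F:
  F → S X X: FIRST = { ')', 'id' }
  F → ε: FIRST = { ε }
  F → id: FIRST = { 'id' }
Productions for S:
  S → ): FIRST = { ')' }
  S → id X: FIRST = { 'id' }
Productions for X:
  X → a X F: FIRST = { 'a' }
  X → id E: FIRST = { 'id' }
  X → a E: FIRST = { 'a' }
E has only one production, so no FIRST/FIRST conflict is possible there.

Conflict for F: F → S X X and F → id
  Overlap: { 'id' }
Conflict for X: X → a X F and X → a E
  Overlap: { 'a' }

Answer: Yes. F → S X X / F → id on { 'id' }; X → a X F / X → a E on { 'a' }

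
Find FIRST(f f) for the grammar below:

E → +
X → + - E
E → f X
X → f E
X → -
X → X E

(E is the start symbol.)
{ 'f' }

To compute FIRST(f f), process the symbols left to right:
Symbol f is a terminal. Add 'f' and stop.
FIRST(f f) = { 'f' }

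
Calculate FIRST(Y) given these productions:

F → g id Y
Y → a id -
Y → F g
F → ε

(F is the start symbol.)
{ 'a', 'g' }

FIRST sets of the other non-terminals involved (by the same procedure, iterated to a fixed point):
  FIRST(F) = { 'g', ε }

From Y → a id -:
  - a is a terminal: add 'a' and stop
From Y → F g:
  - F is a non-terminal: add FIRST(F) \ {ε} = { 'g' }
    F is nullable, so continue to the next symbol
  - g is a terminal: add 'g' and stop

Collecting: FIRST(Y) = { 'a', 'g' }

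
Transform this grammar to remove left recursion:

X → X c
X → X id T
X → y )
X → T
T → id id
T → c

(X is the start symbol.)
X → y ) X'
X → T X'
X' → c X'
X' → id T X'
X' → ε
T → id id
T → c

X is directly left-recursive. The standard transformation for
  A → A α₁ | ... | A α_m | β₁ | ... | β_n
is
  A  → β₁ A' | ... | β_n A'
  A' → α₁ A' | ... | α_m A' | ε

X → y ) becomes X → y ) X'
X → T becomes X → T X'
X → X c becomes X' → c X'
X → X id T becomes X' → id T X'
Add X' → ε

Productions for other non-terminals are unchanged:
  T → id id
  T → c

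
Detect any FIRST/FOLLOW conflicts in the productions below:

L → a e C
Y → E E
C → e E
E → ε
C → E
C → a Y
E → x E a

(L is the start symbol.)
Yes. E → x E a with FOLLOW(E) on { 'x' }

Nullable non-terminals: C, E, Y.
FIRST sets used below: FIRST(E) = { 'x', ε }

C: nullable alternative(s) C → E; FOLLOW(C) = { $ }
  C → e E: FIRST \ {ε} = { 'e' } — disjoint from FOLLOW(C)
  C → E: FIRST \ {ε} = { 'x' } — this is the only nullable alternative, skip
  C → a Y: FIRST \ {ε} = { 'a' } — disjoint from FOLLOW(C)

E: nullable alternative(s) E → ε; FOLLOW(E) = { $, 'a', 'x' }
  E → ε: FIRST \ {ε} = { } — this is the only nullable alternative, skip
  E → x E a: FIRST \ {ε} = { 'x' } — overlaps FOLLOW(E) on { 'x' }: CONFLICT
Y has a nullable alternative but only one production, so nothing to check.

L has no nullable alternative, so no FIRST/FOLLOW check is needed there.

So the grammar has 1 FIRST/FOLLOW conflict (marked CONFLICT above).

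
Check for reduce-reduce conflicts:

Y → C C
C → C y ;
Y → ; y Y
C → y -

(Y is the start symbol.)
A reduce-reduce conflict occurs when an LR(0) state has two complete items [A → α .] and [B → β .] — both call for a reduction, and with no lookahead the parser cannot choose between them.

Augment with Y' → Y and build the canonical LR(0) collection (I0 = CLOSURE({[Y' → . Y]}), then GOTO on every symbol after a dot until no new states appear). It has 12 states:
  I0: { [C → . C y ;], [C → . y -], [Y → . ; y Y], [Y → . C C], [Y' → . Y] }  — shift
  I1: { [Y → ; . y Y] }  — shift
  I2: { [C → . C y ;], [C → . y -], [C → C . y ;], [Y → C . C] }  — shift
  I3: { [Y' → Y .] }  — accept
  I4: { [C → y . -] }  — shift
  I5: { [C → y - .] }  — reduce
  I6: { [C → C . y ;], [Y → C C .] }  — shift, reduce
  I7: { [C → C y . ;], [C → y . -] }  — shift
  I8: { [C → C y ; .] }  — reduce
  I9: { [C → C y . ;] }  — shift
  I10: { [C → . C y ;], [C → . y -], [Y → . ; y Y], [Y → . C C], [Y → ; y . Y] }  — shift
  I11: { [Y → ; y Y .] }  — reduce

No state contains more than one complete item.

Answer: No reduce-reduce conflicts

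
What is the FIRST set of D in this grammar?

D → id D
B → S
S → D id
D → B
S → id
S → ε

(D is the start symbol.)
{ 'id', ε }

FIRST sets of the other non-terminals involved (by the same procedure, iterated to a fixed point):
  FIRST(B) = { 'id', ε }

From D → id D:
  - id is a terminal: add 'id' and stop
From D → B:
  - B is a non-terminal: add FIRST(B) \ {ε} = { 'id' }
    B is nullable and nothing follows, so the whole right-hand side can vanish: ε ∈ FIRST(D)

Collecting: FIRST(D) = { 'id', ε }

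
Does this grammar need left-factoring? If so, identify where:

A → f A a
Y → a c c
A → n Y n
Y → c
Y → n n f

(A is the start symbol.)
Left-factoring is needed when two productions for the same non-terminal
share a common prefix on the right-hand side.

Productions for A:
  A → f A a
  A → n Y n
Productions for Y:
  Y → a c c
  Y → c
  Y → n n f

No common prefixes found.

Answer: No, left-factoring is not needed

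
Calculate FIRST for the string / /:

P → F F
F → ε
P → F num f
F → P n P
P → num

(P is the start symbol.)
{ '/' }

To compute FIRST(/ /), process the symbols left to right:
Symbol / is a terminal. Add '/' and stop.
FIRST(/ /) = { '/' }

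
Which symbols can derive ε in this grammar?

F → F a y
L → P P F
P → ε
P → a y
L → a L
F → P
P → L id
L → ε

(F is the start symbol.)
A non-terminal is nullable if it can derive ε (the empty string): either it has an ε-production, or it has a production whose right-hand side consists entirely of nullable non-terminals.

ε-productions: P → ε, L → ε
So P, L are immediately nullable.
F → P: every symbol on the right is nullable, so F is nullable too.
Every non-terminal is now nullable.
Nullable = { 'F', 'L', 'P' }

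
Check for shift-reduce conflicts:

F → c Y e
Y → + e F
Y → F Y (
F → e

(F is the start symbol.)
No shift-reduce conflicts

A shift-reduce conflict occurs when an LR(0) state has both:
  - a complete (reduce) item [A → α .] (dot at the end), and
  - a shift item [B → β . c γ] (dot before a terminal).

Augment with F' → F and build the canonical LR(0) collection (I0 = CLOSURE({[F' → . F]}), then GOTO on every symbol after a dot until no new states appear). It has 12 states:
  I0: { [F → . c Y e], [F → . e], [F' → . F] }  — shift
  I1: { [F' → F .] }  — accept
  I2: { [F → . c Y e], [F → . e], [F → c . Y e], [Y → . + e F], [Y → . F Y (] }  — shift
  I3: { [F → e .] }  — reduce
  I4: { [Y → + . e F] }  — shift
  I5: { [F → . c Y e], [F → . e], [Y → . + e F], [Y → . F Y (], [Y → F . Y (] }  — shift
  I6: { [F → c Y . e] }  — shift
  I7: { [F → c Y e .] }  — reduce
  I8: { [Y → F Y . (] }  — shift
  I9: { [Y → F Y ( .] }  — reduce
  I10: { [F → . c Y e], [F → . e], [Y → + e . F] }  — shift
  I11: { [Y → + e F .] }  — reduce

No state contains both a complete item and a shift item.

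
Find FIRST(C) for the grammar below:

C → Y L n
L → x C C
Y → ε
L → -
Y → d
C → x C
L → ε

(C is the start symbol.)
FIRST sets of the other non-terminals involved (by the same procedure, iterated to a fixed point):
  FIRST(Y) = { 'd', ε }
  FIRST(L) = { '-', 'x', ε }

From C → Y L n:
  - Y is a non-terminal: add FIRST(Y) \ {ε} = { 'd' }
    Y is nullable, so continue to the next symbol
  - L is a non-terminal: add FIRST(L) \ {ε} = { '-', 'x' }
    L is nullable, so continue to the next symbol
  - n is a terminal: add 'n' and stop
From C → x C:
  - x is a terminal: add 'x' and stop

Collecting: FIRST(C) = { '-', 'd', 'n', 'x' }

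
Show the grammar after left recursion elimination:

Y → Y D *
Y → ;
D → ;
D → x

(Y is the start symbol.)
Y is directly left-recursive. The standard transformation for
  A → A α₁ | ... | A α_m | β₁ | ... | β_n
is
  A  → β₁ A' | ... | β_n A'
  A' → α₁ A' | ... | α_m A' | ε

Y → ; becomes Y → ; Y'
Y → Y D * becomes Y' → D * Y'
Add Y' → ε

Productions for other non-terminals are unchanged:
  D → ;
  D → x

Resulting grammar:
Y → ; Y'
Y' → D * Y'
Y' → ε
D → ;
D → x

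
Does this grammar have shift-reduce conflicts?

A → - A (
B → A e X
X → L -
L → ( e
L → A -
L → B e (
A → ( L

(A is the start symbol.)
Augment with A' → A and build the canonical LR(0) collection (I0 = CLOSURE({[A' → . A]}), then GOTO on every symbol after a dot until no new states appear). It has 18 states:
  I0: { [A → . ( L], [A → . - A (], [A' → . A] }  — shift
  I1: { [A → ( . L], [A → . ( L], [A → . - A (], [B → . A e X], [L → . ( e], [L → . A -], [L → . B e (] }  — shift
  I2: { [A → - . A (], [A → . ( L], [A → . - A (] }  — shift
  I3: { [A' → A .] }  — accept
  I4: { [A → - A . (] }  — shift
  I5: { [A → - A ( .] }  — reduce
  I6: { [A → ( . L], [A → . ( L], [A → . - A (], [B → . A e X], [L → ( . e], [L → . ( e], [L → . A -], [L → . B e (] }  — shift
  I7: { [B → A . e X], [L → A . -] }  — shift
  I8: { [L → B . e (] }  — shift
  I9: { [A → ( L .] }  — reduce
  I10: { [L → B e . (] }  — shift
  I11: { [L → B e ( .] }  — reduce
  I12: { [L → A - .] }  — reduce
  I13: { [A → . ( L], [A → . - A (], [B → . A e X], [B → A e . X], [L → . ( e], [L → . A -], [L → . B e (], [X → . L -] }  — shift
  I14: { [X → L . -] }  — shift
  I15: { [B → A e X .] }  — reduce
  I16: { [X → L - .] }  — reduce
  I17: { [L → ( e .] }  — reduce

No state contains both a complete item and a shift item.

Answer: No shift-reduce conflicts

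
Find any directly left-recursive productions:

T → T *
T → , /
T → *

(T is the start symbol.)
Direct left recursion occurs when N → N α for some non-terminal N (the right-hand side begins with the left-hand side itself).

T → T *: LEFT RECURSIVE (starts with T)
T → , /: starts with ','
T → *: starts with '*'

The grammar has direct left recursion on: T.

Answer: Yes, T is left-recursive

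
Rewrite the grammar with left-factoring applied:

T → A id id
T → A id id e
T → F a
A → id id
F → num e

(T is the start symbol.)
T → A id id T'
T' → ε
T' → e
T → F a
A → id id
F → num e

Left-factoring transforms A → αβ₁ | αβ₂ into A → αA' and A' → β₁ | β₂
(α is the longest common prefix among the alternatives). Repeat until
no nonterminal has two alternatives with a common prefix.

Round 1: T has alternatives sharing prefix 'A id id'. Introduce T': T → A id id T'
  Add: T' → ε
  Add: T' → e

No remaining common prefixes — done.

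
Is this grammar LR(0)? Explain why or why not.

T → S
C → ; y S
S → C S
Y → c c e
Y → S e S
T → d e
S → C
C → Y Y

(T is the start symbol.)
No. Shift-reduce conflict between [S → C .] and [C → . ; y S]

Augment with T' → T and build the canonical LR(0) collection (I0 = CLOSURE({[T' → . T]}), then GOTO on every symbol after a dot until no new states appear). It has 18 states:
  I0: { [C → . ; y S], [C → . Y Y], [S → . C S], [S → . C], [T → . S], [T → . d e], [T' → . T], [Y → . S e S], [Y → . c c e] }  — shift
  I1: { [C → ; . y S] }  — shift
  I2: { [C → . ; y S], [C → . Y Y], [S → . C S], [S → . C], [S → C . S], [S → C .], [Y → . S e S], [Y → . c c e] }  — shift, reduce
  I3: { [T → S .], [Y → S . e S] }  — shift, reduce
  I4: { [T' → T .] }  — accept
  I5: { [C → . ; y S], [C → . Y Y], [C → Y . Y], [S → . C S], [S → . C], [Y → . S e S], [Y → . c c e] }  — shift
  I6: { [Y → c . c e] }  — shift
  I7: { [T → d . e] }  — shift
  I8: { [T → d e .] }  — reduce
  I9: { [Y → c c . e] }  — shift
  I10: { [Y → c c e .] }  — reduce
  I11: { [Y → S . e S] }  — shift
  I12: { [C → . ; y S], [C → . Y Y], [C → Y . Y], [C → Y Y .], [S → . C S], [S → . C], [Y → . S e S], [Y → . c c e] }  — shift, reduce
  I13: { [C → . ; y S], [C → . Y Y], [S → . C S], [S → . C], [Y → . S e S], [Y → . c c e], [Y → S e . S] }  — shift
  I14: { [Y → S . e S], [Y → S e S .] }  — shift, reduce
  I15: { [S → C S .], [Y → S . e S] }  — shift, reduce
  I16: { [C → . ; y S], [C → . Y Y], [C → ; y . S], [S → . C S], [S → . C], [Y → . S e S], [Y → . c c e] }  — shift
  I17: { [C → ; y S .], [Y → S . e S] }  — shift, reduce

Conflict in state I2:
  Shift-reduce conflict between [S → C .] and [C → . ; y S]
So the grammar is NOT LR(0).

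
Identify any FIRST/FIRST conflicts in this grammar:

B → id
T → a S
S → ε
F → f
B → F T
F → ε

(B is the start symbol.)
No FIRST/FIRST conflicts.

A FIRST/FIRST conflict occurs when two productions N → α and N → β for the same non-terminal have FIRST(α) ∩ FIRST(β) ≠ ∅ (with ε ∈ FIRST of a nullable right-hand side, so two nullable alternatives also conflict).

FIRST sets of the non-terminals at (or reachable through a nullable prefix from) the front of some alternative:
  FIRST(F) = { 'f', ε }
  FIRST(T) = { 'a' }

Productions for B:
  B → id: FIRST = { 'id' }
  B → F T: FIRST = { 'a', 'f' }
Productions for F:
  F → f: FIRST = { 'f' }
  F → ε: FIRST = { ε }
T, S have only one production, so no FIRST/FIRST conflict is possible there.

All alternatives of each non-terminal have pairwise disjoint FIRST sets.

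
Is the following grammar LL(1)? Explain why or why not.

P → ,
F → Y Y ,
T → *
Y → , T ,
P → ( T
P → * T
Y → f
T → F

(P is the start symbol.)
Yes, the grammar is LL(1).

Relevant sets:
  FIRST(F) = { ',', 'f' }

For P:
  PREDICT(P → ',') = { ',' }
  PREDICT(P → '(' T) = { '(' }
  PREDICT(P → '*' T) = { '*' }
For T:
  PREDICT(T → '*') = { '*' }
  PREDICT(T → F) = { ',', 'f' }
For Y:
  PREDICT(Y → ',' T ',') = { ',' }
  PREDICT(Y → f) = { 'f' }
F has a single production, so nothing to check there.

All predict sets are disjoint. The grammar IS LL(1).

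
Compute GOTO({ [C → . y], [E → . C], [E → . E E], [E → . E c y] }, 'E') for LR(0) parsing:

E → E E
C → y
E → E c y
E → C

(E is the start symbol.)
GOTO(I, 'E') = CLOSURE({ [A → αX.β] : [A → α.Xβ] ∈ I, X = 'E' })

Items with dot before 'E', with the dot advanced:
  [E → . E E] → [E → E . E]
  [E → . E c y] → [E → E . c y]
Closure of the advanced items:
  [E → E . E] has the dot before E: add [E → . E E], [E → . E c y], [E → . C]
  [E → . C] has the dot before C: add [C → . y]

GOTO = { [C → . y], [E → . C], [E → . E E], [E → . E c y], [E → E . E], [E → E . c y] }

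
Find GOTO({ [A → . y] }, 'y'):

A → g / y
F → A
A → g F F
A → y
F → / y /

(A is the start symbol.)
{ [A → y .] }

GOTO(I, 'y') = CLOSURE({ [A → αX.β] : [A → α.Xβ] ∈ I, X = 'y' })

Items with dot before 'y', with the dot advanced:
  [A → . y] → [A → y .]
Closure adds nothing (no advanced item has the dot before a non-terminal).

GOTO = { [A → y .] }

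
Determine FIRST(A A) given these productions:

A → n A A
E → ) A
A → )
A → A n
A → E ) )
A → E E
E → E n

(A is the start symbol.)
FIRST sets of the non-terminals involved (from the grammar, by fixed-point iteration):
  FIRST(A) = { ')', 'n' }

To compute FIRST(A A), process the symbols left to right:
Symbol A is a non-terminal. Add FIRST(A) \ {ε} = { ')', 'n' }
A is not nullable (ε ∉ FIRST(A)), so stop here.
FIRST(A A) = { ')', 'n' }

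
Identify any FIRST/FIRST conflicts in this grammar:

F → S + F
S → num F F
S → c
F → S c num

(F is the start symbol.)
Yes. F → S '+' F / F → S c num on { 'c', 'num' }

A FIRST/FIRST conflict occurs when two productions N → α and N → β for the same non-terminal have FIRST(α) ∩ FIRST(β) ≠ ∅ (with ε ∈ FIRST of a nullable right-hand side, so two nullable alternatives also conflict).

FIRST sets of the non-terminals at (or reachable through a nullable prefix from) the front of some alternative:
  FIRST(S) = { 'c', 'num' }

Productions for F:
  F → S + F: FIRST = { 'c', 'num' }
  F → S c num: FIRST = { 'c', 'num' }
Productions for S:
  S → num F F: FIRST = { 'num' }
  S → c: FIRST = { 'c' }

Conflict for F: F → S + F and F → S c num
  Overlap: { 'c', 'num' }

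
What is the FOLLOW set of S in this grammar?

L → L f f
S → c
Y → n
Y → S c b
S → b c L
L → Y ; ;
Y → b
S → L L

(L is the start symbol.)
{ 'c' }

To compute FOLLOW(S), find every occurrence of S on a right-hand side N → α S β: add FIRST(β) \ {ε}, and if β is empty or nullable also add FOLLOW(N). Iterate to a fixed point.

In Y → S c b: S is followed by c b, add FIRST(c b) \ {ε} = { 'c' }

Taking the union: FOLLOW(S) = { 'c' }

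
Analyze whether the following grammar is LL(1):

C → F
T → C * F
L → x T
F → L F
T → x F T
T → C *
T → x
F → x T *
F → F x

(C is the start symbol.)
No. Predict set conflict for T: { 'x' }

Relevant sets:
  FIRST(C) = { 'x' }
  FIRST(L) = { 'x' }
  FIRST(F) = { 'x' }

For T:
  PREDICT(T → C '*' F) = { 'x' }
  PREDICT(T → x F T) = { 'x' }
  PREDICT(T → C '*') = { 'x' }
  PREDICT(T → x) = { 'x' }
For F:
  PREDICT(F → L F) = { 'x' }
  PREDICT(F → x T '*') = { 'x' }
  PREDICT(F → F x) = { 'x' }
C, L have a single production, so nothing to check there.

Conflict found: Predict set conflict for T: { 'x' }
The grammar is NOT LL(1).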